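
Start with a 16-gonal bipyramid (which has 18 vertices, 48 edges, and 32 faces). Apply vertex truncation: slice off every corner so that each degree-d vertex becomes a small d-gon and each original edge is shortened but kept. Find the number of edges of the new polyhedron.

Truncation replaces each original edge-end by a new vertex, so V′ = 2E = 96.
Each original edge survives, and each old vertex of degree d contributes d new edges; summing degrees gives Σd = 2E, so E′ = E + 2E = 3E = 144.
Each original face survives and each original vertex becomes one new face: F′ = F + V = 50.

144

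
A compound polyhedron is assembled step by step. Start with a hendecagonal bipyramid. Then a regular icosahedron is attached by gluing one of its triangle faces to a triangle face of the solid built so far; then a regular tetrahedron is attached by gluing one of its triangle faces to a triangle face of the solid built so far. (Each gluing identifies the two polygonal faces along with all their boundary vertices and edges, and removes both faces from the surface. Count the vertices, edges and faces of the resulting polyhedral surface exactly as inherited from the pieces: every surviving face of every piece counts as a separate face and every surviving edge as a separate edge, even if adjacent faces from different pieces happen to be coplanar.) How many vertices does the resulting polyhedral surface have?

A hendecagonal bipyramid: V=13, E=33, F=22.
Attach a regular icosahedron (V=12, E=30, F=20) along a 3-gon: merge 3 vertices and 3 edges, delete both glued faces → V=22, E=60, F=40.
Attach a regular tetrahedron (V=4, E=6, F=4) along a 3-gon: merge 3 vertices and 3 edges, delete both glued faces → V=23, E=63, F=42.
Check: V − E + F = 23 − 63 + 42 = 2.

23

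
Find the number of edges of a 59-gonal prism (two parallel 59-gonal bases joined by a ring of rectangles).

177

A prism on an n-gon has two n-gon bases and n rectangular sides: V = 2·59 = 118, E = 3·59 = 177, F = 59 + 2 = 61.
Check: V − E + F = 118 − 177 + 61 = 2.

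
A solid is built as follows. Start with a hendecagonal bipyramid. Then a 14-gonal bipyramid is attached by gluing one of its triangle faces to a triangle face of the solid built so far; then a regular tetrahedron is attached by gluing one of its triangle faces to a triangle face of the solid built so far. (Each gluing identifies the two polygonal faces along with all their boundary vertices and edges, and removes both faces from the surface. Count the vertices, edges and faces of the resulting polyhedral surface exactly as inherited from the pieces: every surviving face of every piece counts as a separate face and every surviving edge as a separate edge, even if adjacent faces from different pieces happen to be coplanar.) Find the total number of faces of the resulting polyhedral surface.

50

A hendecagonal bipyramid: V=13, E=33, F=22.
Attach a 14-gonal bipyramid (V=16, E=42, F=28) along a 3-gon: merge 3 vertices and 3 edges, delete both glued faces → V=26, E=72, F=48.
Attach a regular tetrahedron (V=4, E=6, F=4) along a 3-gon: merge 3 vertices and 3 edges, delete both glued faces → V=27, E=75, F=50.
Check: V − E + F = 27 − 75 + 50 = 2.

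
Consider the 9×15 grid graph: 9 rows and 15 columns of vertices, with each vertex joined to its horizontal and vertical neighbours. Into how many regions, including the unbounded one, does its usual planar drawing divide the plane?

The grid has V = 9·15 = 135 vertices and E = 9·14 + 15·8 = 246 edges.
F = 2 − V + E = 2 − 135 + 246 = 113.

113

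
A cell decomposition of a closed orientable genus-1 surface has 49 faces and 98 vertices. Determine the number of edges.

For a closed orientable surface of genus 1, χ = 2 − 2·1 = 0.
E = V + F − (0) = 98 + 49 − (0) = 147.

147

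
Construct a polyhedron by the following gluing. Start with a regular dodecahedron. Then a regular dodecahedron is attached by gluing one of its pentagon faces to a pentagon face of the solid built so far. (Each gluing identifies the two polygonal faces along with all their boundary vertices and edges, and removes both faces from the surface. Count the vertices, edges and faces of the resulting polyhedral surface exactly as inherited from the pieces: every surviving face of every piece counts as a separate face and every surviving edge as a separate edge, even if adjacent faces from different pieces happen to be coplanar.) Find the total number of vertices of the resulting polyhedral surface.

35

A regular dodecahedron: V=20, E=30, F=12.
Attach a regular dodecahedron (V=20, E=30, F=12) along a 5-gon: merge 5 vertices and 5 edges, delete both glued faces → V=35, E=55, F=22.
Check: V − E + F = 35 − 55 + 22 = 2.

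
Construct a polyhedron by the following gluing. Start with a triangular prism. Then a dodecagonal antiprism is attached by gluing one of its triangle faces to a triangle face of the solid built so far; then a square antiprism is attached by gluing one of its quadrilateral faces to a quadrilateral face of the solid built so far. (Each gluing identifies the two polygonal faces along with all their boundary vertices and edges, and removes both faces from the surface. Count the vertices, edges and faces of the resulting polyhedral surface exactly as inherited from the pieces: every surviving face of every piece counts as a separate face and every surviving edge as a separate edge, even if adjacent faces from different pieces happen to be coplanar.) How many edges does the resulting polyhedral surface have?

66

A triangular prism: V=6, E=9, F=5.
Attach a dodecagonal antiprism (V=24, E=48, F=26) along a 3-gon: merge 3 vertices and 3 edges, delete both glued faces → V=27, E=54, F=29.
Attach a square antiprism (V=8, E=16, F=10) along a 4-gon: merge 4 vertices and 4 edges, delete both glued faces → V=31, E=66, F=37.
Check: V − E + F = 31 − 66 + 37 = 2.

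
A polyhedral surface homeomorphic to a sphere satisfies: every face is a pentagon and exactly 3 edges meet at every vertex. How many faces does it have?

Each face has 5 edges and each edge borders two faces, so 2E = 5F.
Each vertex has degree 3, so 3V = 2E and hence V = 5F/3.
Euler: V − E + F = 2 ⇒ (5F/3) − (5F/2) + F = 2.
Multiply by 6: (10 − 15 + 6)F = 12, i.e. 1F = 12.
So F = 12, E = 5·12/2 = 30, V = 5·12/3 = 20.

12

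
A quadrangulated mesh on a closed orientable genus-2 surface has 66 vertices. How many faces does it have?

χ = 2 − 2·2 = -2, and every face is a square so 4F = 2E.
V − E + F = -2 with E = 4F/2 gives 66 − (4/2 − 1)·F = -2, so F = 68 and E = 136.

68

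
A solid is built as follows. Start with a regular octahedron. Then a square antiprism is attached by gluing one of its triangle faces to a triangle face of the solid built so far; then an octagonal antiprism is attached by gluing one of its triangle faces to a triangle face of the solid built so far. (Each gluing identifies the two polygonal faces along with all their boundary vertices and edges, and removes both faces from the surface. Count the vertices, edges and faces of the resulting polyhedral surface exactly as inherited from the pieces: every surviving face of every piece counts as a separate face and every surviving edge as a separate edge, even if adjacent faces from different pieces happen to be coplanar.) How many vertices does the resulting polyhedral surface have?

24

A regular octahedron: V=6, E=12, F=8.
Attach a square antiprism (V=8, E=16, F=10) along a 3-gon: merge 3 vertices and 3 edges, delete both glued faces → V=11, E=25, F=16.
Attach an octagonal antiprism (V=16, E=32, F=18) along a 3-gon: merge 3 vertices and 3 edges, delete both glued faces → V=24, E=54, F=32.
Check: V − E + F = 24 − 54 + 32 = 2.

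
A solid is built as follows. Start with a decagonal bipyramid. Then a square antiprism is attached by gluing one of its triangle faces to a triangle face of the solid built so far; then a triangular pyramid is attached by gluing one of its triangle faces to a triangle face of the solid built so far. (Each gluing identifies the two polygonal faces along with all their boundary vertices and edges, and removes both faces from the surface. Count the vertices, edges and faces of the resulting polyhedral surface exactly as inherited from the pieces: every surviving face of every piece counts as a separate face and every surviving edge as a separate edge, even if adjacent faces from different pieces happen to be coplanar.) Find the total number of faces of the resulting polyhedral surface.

30

A decagonal bipyramid: V=12, E=30, F=20.
Attach a square antiprism (V=8, E=16, F=10) along a 3-gon: merge 3 vertices and 3 edges, delete both glued faces → V=17, E=43, F=28.
Attach a triangular pyramid (V=4, E=6, F=4) along a 3-gon: merge 3 vertices and 3 edges, delete both glued faces → V=18, E=46, F=30.
Check: V − E + F = 18 − 46 + 30 = 2.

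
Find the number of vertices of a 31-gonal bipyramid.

33

A bipyramid over an n-gon has 2n triangular faces and n + 2 vertices: V = 31 + 2 = 33, E = 3·31 = 93, F = 2·31 = 62.
Check: V − E + F = 33 − 93 + 62 = 2.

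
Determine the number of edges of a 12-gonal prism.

A prism on an n-gon has two n-gon bases and n rectangular sides: V = 2·12 = 24, E = 3·12 = 36, F = 12 + 2 = 14.
Check: V − E + F = 24 − 36 + 14 = 2.

36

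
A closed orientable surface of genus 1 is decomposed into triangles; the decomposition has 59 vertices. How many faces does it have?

118

χ = 2 − 2·1 = 0, and every face is a triangle so 3F = 2E.
V − E + F = 0 with E = 3F/2 gives 59 − (3/2 − 1)·F = 0, so F = 118 and E = 177.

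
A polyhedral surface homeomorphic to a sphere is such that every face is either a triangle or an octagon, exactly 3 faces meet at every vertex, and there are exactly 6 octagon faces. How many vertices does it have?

24

Let x be the number of triangles; then F = 6 + x.
Edge–face incidences: 2E = 8·6 + 3·x = 48 + 3x.
Every vertex has degree 3, so 3V = 2E.
Euler: V − E + F = 2 ⇒ (2E)/3 − E + (6 + x) = 2.
Multiply by 6: 2·(2E) − 3·(2E) + 6·(6 + x) = 12, i.e. 36 + 6x − (48 + 3x) = 12.
Collecting terms: 3x − 12 = 12, so 3x = 24, so x = 8.
Then 2E = 48 + 3·8 = 72, so E = 36, V = 2E/3 = 24, F = 6 + 8 = 14.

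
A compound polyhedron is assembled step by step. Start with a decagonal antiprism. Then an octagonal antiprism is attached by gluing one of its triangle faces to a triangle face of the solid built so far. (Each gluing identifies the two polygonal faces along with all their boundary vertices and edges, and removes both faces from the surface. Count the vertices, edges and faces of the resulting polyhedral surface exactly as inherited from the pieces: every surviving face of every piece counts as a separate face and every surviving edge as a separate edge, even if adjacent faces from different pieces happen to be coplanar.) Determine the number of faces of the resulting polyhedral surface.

38

A decagonal antiprism: V=20, E=40, F=22.
Attach an octagonal antiprism (V=16, E=32, F=18) along a 3-gon: merge 3 vertices and 3 edges, delete both glued faces → V=33, E=69, F=38.
Check: V − E + F = 33 − 69 + 38 = 2.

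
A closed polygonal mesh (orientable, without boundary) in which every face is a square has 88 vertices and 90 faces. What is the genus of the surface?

Every face is a square, so 2E = 4·90 = 360, giving E = 180.
χ = V − E + F = 88 − 180 + 90 = -2.
For a closed orientable surface χ = 2 − 2g, so g = (2 − (-2))/2 = 2.

2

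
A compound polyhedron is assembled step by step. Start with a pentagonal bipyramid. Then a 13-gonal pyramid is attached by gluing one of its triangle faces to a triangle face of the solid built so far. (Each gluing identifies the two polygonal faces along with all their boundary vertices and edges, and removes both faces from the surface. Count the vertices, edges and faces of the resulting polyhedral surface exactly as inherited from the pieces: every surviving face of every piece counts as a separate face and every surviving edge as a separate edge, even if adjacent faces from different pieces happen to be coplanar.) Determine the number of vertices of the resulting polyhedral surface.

A pentagonal bipyramid: V=7, E=15, F=10.
Attach a 13-gonal pyramid (V=14, E=26, F=14) along a 3-gon: merge 3 vertices and 3 edges, delete both glued faces → V=18, E=38, F=22.
Check: V − E + F = 18 − 38 + 22 = 2.

18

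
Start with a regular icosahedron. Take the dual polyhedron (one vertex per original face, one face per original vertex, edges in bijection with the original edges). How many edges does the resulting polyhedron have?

The base solid has V = 12, E = 30, F = 20.
The dual swaps V and F and preserves E: V′ = F = 20, E′ = E = 30, F′ = V = 12.

30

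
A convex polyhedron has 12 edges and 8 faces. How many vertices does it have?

6

Here V − E + F = 2.
V = 2 + E − F = 2 + 12 − 8 = 6.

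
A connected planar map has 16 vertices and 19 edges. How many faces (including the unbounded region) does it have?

5

Euler's formula for a connected plane graph: V − E + F = 2, so F = 2 − 16 + 19 = 5.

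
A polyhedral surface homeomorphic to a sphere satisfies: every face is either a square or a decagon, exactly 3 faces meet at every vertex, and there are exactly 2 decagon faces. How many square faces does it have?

Let x be the number of squares; then F = 2 + x.
Edge–face incidences: 2E = 10·2 + 4·x = 20 + 4x.
Every vertex has degree 3, so 3V = 2E.
Euler: V − E + F = 2 ⇒ (2E)/3 − E + (2 + x) = 2.
Multiply by 6: 2·(2E) − 3·(2E) + 6·(2 + x) = 12, i.e. 12 + 6x − (20 + 4x) = 12.
Collecting terms: 2x − 8 = 12, so 2x = 20, so x = 10.
Then 2E = 20 + 4·10 = 60, so E = 30, V = 2E/3 = 20, F = 2 + 10 = 12.

10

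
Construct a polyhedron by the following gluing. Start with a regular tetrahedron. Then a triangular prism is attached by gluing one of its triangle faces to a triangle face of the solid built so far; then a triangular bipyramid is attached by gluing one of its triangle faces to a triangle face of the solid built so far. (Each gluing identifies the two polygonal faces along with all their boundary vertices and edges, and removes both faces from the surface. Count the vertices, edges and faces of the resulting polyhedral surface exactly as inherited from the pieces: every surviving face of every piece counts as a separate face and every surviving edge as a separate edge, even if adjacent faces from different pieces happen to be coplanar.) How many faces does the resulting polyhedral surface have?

A regular tetrahedron: V=4, E=6, F=4.
Attach a triangular prism (V=6, E=9, F=5) along a 3-gon: merge 3 vertices and 3 edges, delete both glued faces → V=7, E=12, F=7.
Attach a triangular bipyramid (V=5, E=9, F=6) along a 3-gon: merge 3 vertices and 3 edges, delete both glued faces → V=9, E=18, F=11.
Check: V − E + F = 9 − 18 + 11 = 2.

11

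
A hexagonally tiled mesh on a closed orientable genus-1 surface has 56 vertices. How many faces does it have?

28

χ = 2 − 2·1 = 0, and every face is a hexagon so 6F = 2E.
V − E + F = 0 with E = 6F/2 gives 56 − (6/2 − 1)·F = 0, so F = 28 and E = 84.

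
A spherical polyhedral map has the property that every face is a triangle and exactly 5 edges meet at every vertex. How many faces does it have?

20

Each face has 3 edges and each edge borders two faces, so 2E = 3F.
Each vertex has degree 5, so 5V = 2E and hence V = 3F/5.
Euler: V − E + F = 2 ⇒ (3F/5) − (3F/2) + F = 2.
Multiply by 10: (6 − 15 + 10)F = 20, i.e. 1F = 20.
So F = 20, E = 3·20/2 = 30, V = 3·20/5 = 12.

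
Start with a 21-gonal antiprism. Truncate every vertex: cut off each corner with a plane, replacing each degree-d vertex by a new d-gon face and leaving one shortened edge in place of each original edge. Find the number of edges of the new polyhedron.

The base solid has V = 42, E = 84, F = 44.
Truncation replaces each original edge-end by a new vertex, so V′ = 2E = 168.
Each original edge survives, and each old vertex of degree d contributes d new edges; summing degrees gives Σd = 2E, so E′ = E + 2E = 3E = 252.
Each original face survives and each original vertex becomes one new face: F′ = F + V = 86.

252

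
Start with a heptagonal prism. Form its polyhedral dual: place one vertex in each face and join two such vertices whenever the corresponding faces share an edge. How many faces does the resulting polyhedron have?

14

The base solid has V = 14, E = 21, F = 9.
The dual swaps V and F and preserves E: V′ = F = 9, E′ = E = 21, F′ = V = 14.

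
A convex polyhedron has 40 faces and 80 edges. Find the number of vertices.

Here V − E + F = 2.
V = 2 + E − F = 2 + 80 − 40 = 42.

42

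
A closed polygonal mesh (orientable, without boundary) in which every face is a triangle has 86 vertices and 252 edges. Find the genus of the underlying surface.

Every face is a triangle and each edge borders two faces, so 3F = 2·252, giving F = 168.
χ = V − E + F = 86 − 252 + 168 = 2.
For a closed orientable surface χ = 2 − 2g, so g = (2 − (2))/2 = 0.

0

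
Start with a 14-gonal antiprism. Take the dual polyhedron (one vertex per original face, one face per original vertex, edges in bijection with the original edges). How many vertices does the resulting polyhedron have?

The base solid has V = 28, E = 56, F = 30.
The dual swaps V and F and preserves E: V′ = F = 30, E′ = E = 56, F′ = V = 28.

30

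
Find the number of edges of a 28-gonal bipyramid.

84

A bipyramid over an n-gon has 2n triangular faces and n + 2 vertices: V = 28 + 2 = 30, E = 3·28 = 84, F = 2·28 = 56.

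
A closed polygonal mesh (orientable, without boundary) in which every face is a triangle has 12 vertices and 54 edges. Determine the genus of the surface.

4

Every face is a triangle and each edge borders two faces, so 3F = 2·54, giving F = 36.
χ = V − E + F = 12 − 54 + 36 = -6.
For a closed orientable surface χ = 2 − 2g, so g = (2 − (-6))/2 = 4.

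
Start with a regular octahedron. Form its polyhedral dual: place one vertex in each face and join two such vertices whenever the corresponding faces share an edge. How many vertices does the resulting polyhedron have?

8

The base solid has V = 6, E = 12, F = 8.
The dual swaps V and F and preserves E: V′ = F = 8, E′ = E = 12, F′ = V = 6.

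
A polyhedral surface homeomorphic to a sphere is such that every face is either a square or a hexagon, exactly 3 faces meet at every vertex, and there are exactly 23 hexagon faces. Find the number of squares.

6

Let x be the number of squares; then F = 23 + x.
Edge–face incidences: 2E = 6·23 + 4·x = 138 + 4x.
Every vertex has degree 3, so 3V = 2E.
Euler: V − E + F = 2 ⇒ (2E)/3 − E + (23 + x) = 2.
Multiply by 6: 2·(2E) − 3·(2E) + 6·(23 + x) = 12, i.e. 138 + 6x − (138 + 4x) = 12.
Collecting terms: 2x = 12, so x = 6.
Then 2E = 138 + 4·6 = 162, so E = 81, V = 2E/3 = 54, F = 23 + 6 = 29.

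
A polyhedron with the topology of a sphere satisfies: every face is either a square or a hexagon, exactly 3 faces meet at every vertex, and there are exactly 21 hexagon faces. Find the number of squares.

6

Let x be the number of squares; then F = 21 + x.
Edge–face incidences: 2E = 6·21 + 4·x = 126 + 4x.
Every vertex has degree 3, so 3V = 2E.
Euler: V − E + F = 2 ⇒ (2E)/3 − E + (21 + x) = 2.
Multiply by 6: 2·(2E) − 3·(2E) + 6·(21 + x) = 12, i.e. 126 + 6x − (126 + 4x) = 12.
Collecting terms: 2x = 12, so x = 6.
Then 2E = 126 + 4·6 = 150, so E = 75, V = 2E/3 = 50, F = 21 + 6 = 27.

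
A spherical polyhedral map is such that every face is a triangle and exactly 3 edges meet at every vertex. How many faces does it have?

4

Each face has 3 edges and each edge borders two faces, so 2E = 3F.
Each vertex has degree 3, so 3V = 2E and hence V = 3F/3.
Euler: V − E + F = 2 ⇒ (3F/3) − (3F/2) + F = 2.
Multiply by 6: (6 − 9 + 6)F = 12, i.e. 3F = 12.
So F = 4, E = 3·4/2 = 6, V = 3·4/3 = 4.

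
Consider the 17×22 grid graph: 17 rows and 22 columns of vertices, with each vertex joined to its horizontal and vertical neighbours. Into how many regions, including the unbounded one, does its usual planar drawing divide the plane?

337

The grid has V = 17·22 = 374 vertices and E = 17·21 + 22·16 = 709 edges.
F = 2 − V + E = 2 − 374 + 709 = 337.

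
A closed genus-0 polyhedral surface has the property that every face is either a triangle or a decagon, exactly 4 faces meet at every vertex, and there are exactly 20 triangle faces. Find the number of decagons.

Let x be the number of decagons; then F = 20 + x.
Edge–face incidences: 2E = 3·20 + 10·x = 60 + 10x.
Every vertex has degree 4, so 4V = 2E.
Euler: V − E + F = 2 ⇒ (2E)/4 − E + (20 + x) = 2.
Multiply by 8: 2·(2E) − 4·(2E) + 8·(20 + x) = 16, i.e. 160 + 8x − 2·(60 + 10x) = 16.
Collecting terms: −12x + 40 = 16, so −12x = −24, so x = 2.
Then 2E = 60 + 10·2 = 80, so E = 40, V = 2E/4 = 20, F = 20 + 2 = 22.

2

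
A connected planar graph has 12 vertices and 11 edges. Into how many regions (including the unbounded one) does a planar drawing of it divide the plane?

Euler's formula for a connected plane graph: V − E + F = 2, so F = 2 − 12 + 11 = 1.

1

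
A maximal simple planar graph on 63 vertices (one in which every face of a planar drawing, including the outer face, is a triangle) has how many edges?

In a plane triangulation 3F = 2E and V − E + F = 2, so E = 3V − 6 = 3·63 − 6 = 183.

183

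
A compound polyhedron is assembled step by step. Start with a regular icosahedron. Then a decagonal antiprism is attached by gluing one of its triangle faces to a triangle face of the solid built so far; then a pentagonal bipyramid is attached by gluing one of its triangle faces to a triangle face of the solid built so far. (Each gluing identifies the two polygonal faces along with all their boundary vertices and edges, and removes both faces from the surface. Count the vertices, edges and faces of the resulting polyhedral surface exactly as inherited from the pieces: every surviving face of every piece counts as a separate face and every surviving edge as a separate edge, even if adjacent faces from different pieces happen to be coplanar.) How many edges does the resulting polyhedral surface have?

A regular icosahedron: V=12, E=30, F=20.
Attach a decagonal antiprism (V=20, E=40, F=22) along a 3-gon: merge 3 vertices and 3 edges, delete both glued faces → V=29, E=67, F=40.
Attach a pentagonal bipyramid (V=7, E=15, F=10) along a 3-gon: merge 3 vertices and 3 edges, delete both glued faces → V=33, E=79, F=48.
Check: V − E + F = 33 − 79 + 48 = 2.

79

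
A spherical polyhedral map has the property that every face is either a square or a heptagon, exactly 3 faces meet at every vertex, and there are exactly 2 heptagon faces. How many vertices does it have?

Let x be the number of squares; then F = 2 + x.
Edge–face incidences: 2E = 7·2 + 4·x = 14 + 4x.
Every vertex has degree 3, so 3V = 2E.
Euler: V − E + F = 2 ⇒ (2E)/3 − E + (2 + x) = 2.
Multiply by 6: 2·(2E) − 3·(2E) + 6·(2 + x) = 12, i.e. 12 + 6x − (14 + 4x) = 12.
Collecting terms: 2x − 2 = 12, so 2x = 14, so x = 7.
Then 2E = 14 + 4·7 = 42, so E = 21, V = 2E/3 = 14, F = 2 + 7 = 9.

14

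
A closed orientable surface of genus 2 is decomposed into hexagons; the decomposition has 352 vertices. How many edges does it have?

χ = 2 − 2·2 = -2, and every face is a hexagon so 6F = 2E.
V − E + F = -2 with E = 6F/2 gives 352 − (6/2 − 1)·F = -2, so F = 177 and E = 531.

531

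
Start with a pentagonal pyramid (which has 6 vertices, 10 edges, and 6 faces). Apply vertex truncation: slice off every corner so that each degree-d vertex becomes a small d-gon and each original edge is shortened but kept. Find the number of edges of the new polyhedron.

Truncation replaces each original edge-end by a new vertex, so V′ = 2E = 20.
Each original edge survives, and each old vertex of degree d contributes d new edges; summing degrees gives Σd = 2E, so E′ = E + 2E = 3E = 30.
Each original face survives and each original vertex becomes one new face: F′ = F + V = 12.

30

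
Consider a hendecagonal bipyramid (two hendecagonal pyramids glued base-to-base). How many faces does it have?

22

A bipyramid over an n-gon has 2n triangular faces and n + 2 vertices: V = 11 + 2 = 13, E = 3·11 = 33, F = 2·11 = 22.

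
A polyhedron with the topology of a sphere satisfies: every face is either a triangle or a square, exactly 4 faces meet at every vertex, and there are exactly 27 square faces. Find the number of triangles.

Let x be the number of triangles; then F = 27 + x.
Edge–face incidences: 2E = 4·27 + 3·x = 108 + 3x.
Every vertex has degree 4, so 4V = 2E.
Euler: V − E + F = 2 ⇒ (2E)/4 − E + (27 + x) = 2.
Multiply by 8: 2·(2E) − 4·(2E) + 8·(27 + x) = 16, i.e. 216 + 8x − 2·(108 + 3x) = 16.
Collecting terms: 2x = 16, so x = 8.
Then 2E = 108 + 3·8 = 132, so E = 66, V = 2E/4 = 33, F = 27 + 8 = 35.

8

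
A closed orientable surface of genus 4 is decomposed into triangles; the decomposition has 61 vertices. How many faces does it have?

χ = 2 − 2·4 = -6, and every face is a triangle so 3F = 2E.
V − E + F = -6 with E = 3F/2 gives 61 − (3/2 − 1)·F = -6, so F = 134 and E = 201.

134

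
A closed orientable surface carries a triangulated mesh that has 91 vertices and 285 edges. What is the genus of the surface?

Every face is a triangle and each edge borders two faces, so 3F = 2·285, giving F = 190.
χ = V − E + F = 91 − 285 + 190 = -4.
For a closed orientable surface χ = 2 − 2g, so g = (2 − (-4))/2 = 3.

3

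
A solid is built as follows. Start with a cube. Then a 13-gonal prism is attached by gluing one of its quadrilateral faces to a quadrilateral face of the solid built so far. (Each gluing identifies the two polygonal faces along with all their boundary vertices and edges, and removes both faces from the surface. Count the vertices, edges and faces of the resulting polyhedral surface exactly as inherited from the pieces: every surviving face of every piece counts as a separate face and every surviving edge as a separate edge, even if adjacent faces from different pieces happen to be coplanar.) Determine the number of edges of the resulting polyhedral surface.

47

A cube: V=8, E=12, F=6.
Attach a 13-gonal prism (V=26, E=39, F=15) along a 4-gon: merge 4 vertices and 4 edges, delete both glued faces → V=30, E=47, F=19.
Check: V − E + F = 30 − 47 + 19 = 2.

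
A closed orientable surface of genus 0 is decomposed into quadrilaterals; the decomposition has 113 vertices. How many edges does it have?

222

χ = 2 − 2·0 = 2, and every face is a square so 4F = 2E.
V − E + F = 2 with E = 4F/2 gives 113 − (4/2 − 1)·F = 2, so F = 111 and E = 222.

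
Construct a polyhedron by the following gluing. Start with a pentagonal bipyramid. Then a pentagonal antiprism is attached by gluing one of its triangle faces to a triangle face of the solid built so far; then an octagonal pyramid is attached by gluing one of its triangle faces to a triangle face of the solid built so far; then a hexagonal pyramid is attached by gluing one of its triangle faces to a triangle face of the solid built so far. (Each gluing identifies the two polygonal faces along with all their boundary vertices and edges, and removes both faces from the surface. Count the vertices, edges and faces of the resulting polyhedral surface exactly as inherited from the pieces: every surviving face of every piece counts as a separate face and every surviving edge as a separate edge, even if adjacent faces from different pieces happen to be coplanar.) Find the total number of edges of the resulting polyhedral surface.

54

A pentagonal bipyramid: V=7, E=15, F=10.
Attach a pentagonal antiprism (V=10, E=20, F=12) along a 3-gon: merge 3 vertices and 3 edges, delete both glued faces → V=14, E=32, F=20.
Attach an octagonal pyramid (V=9, E=16, F=9) along a 3-gon: merge 3 vertices and 3 edges, delete both glued faces → V=20, E=45, F=27.
Attach a hexagonal pyramid (V=7, E=12, F=7) along a 3-gon: merge 3 vertices and 3 edges, delete both glued faces → V=24, E=54, F=32.
Check: V − E + F = 24 − 54 + 32 = 2.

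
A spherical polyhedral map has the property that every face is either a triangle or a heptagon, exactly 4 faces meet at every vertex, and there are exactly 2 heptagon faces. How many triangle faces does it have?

14

Let x be the number of triangles; then F = 2 + x.
Edge–face incidences: 2E = 7·2 + 3·x = 14 + 3x.
Every vertex has degree 4, so 4V = 2E.
Euler: V − E + F = 2 ⇒ (2E)/4 − E + (2 + x) = 2.
Multiply by 8: 2·(2E) − 4·(2E) + 8·(2 + x) = 16, i.e. 16 + 8x − 2·(14 + 3x) = 16.
Collecting terms: 2x − 12 = 16, so 2x = 28, so x = 14.
Then 2E = 14 + 3·14 = 56, so E = 28, V = 2E/4 = 14, F = 2 + 14 = 16.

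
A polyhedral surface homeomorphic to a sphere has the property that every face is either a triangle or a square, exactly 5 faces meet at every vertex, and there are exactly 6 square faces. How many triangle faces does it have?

32

Let x be the number of triangles; then F = 6 + x.
Edge–face incidences: 2E = 4·6 + 3·x = 24 + 3x.
Every vertex has degree 5, so 5V = 2E.
Euler: V − E + F = 2 ⇒ (2E)/5 − E + (6 + x) = 2.
Multiply by 10: 2·(2E) − 5·(2E) + 10·(6 + x) = 20, i.e. 60 + 10x − 3·(24 + 3x) = 20.
Collecting terms: x − 12 = 20, so x = 32.
Then 2E = 24 + 3·32 = 120, so E = 60, V = 2E/5 = 24, F = 6 + 32 = 38.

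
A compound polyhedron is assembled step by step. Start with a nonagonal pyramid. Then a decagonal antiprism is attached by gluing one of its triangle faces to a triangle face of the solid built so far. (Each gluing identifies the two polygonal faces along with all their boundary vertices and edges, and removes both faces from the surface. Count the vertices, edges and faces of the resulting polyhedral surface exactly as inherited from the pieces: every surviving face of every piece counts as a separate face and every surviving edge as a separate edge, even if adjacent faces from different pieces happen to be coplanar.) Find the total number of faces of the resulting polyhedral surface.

A nonagonal pyramid: V=10, E=18, F=10.
Attach a decagonal antiprism (V=20, E=40, F=22) along a 3-gon: merge 3 vertices and 3 edges, delete both glued faces → V=27, E=55, F=30.
Check: V − E + F = 27 − 55 + 30 = 2.

30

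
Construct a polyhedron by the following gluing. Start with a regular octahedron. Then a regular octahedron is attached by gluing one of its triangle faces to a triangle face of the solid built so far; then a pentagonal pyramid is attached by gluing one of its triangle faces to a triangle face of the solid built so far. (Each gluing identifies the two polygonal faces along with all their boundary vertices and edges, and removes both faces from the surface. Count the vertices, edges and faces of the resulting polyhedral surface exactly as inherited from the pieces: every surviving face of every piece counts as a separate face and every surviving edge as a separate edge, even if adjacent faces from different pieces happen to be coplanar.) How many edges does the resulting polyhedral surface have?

A regular octahedron: V=6, E=12, F=8.
Attach a regular octahedron (V=6, E=12, F=8) along a 3-gon: merge 3 vertices and 3 edges, delete both glued faces → V=9, E=21, F=14.
Attach a pentagonal pyramid (V=6, E=10, F=6) along a 3-gon: merge 3 vertices and 3 edges, delete both glued faces → V=12, E=28, F=18.
Check: V − E + F = 12 − 28 + 18 = 2.

28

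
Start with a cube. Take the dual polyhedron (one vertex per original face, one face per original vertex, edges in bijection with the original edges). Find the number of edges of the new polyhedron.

The base solid has V = 8, E = 12, F = 6.
The dual swaps V and F and preserves E: V′ = F = 6, E′ = E = 12, F′ = V = 8.

12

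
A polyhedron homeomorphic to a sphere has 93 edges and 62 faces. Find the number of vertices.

Here V − E + F = 2.
V = 2 + E − F = 2 + 93 − 62 = 33.

33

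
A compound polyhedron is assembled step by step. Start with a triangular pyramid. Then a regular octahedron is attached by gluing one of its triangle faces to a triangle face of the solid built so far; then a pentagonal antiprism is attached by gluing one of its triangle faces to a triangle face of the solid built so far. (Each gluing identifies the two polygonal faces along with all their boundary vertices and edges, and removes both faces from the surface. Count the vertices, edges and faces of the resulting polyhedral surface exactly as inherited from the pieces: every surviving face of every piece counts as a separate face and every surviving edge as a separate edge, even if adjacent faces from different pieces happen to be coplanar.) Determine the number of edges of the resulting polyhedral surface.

A triangular pyramid: V=4, E=6, F=4.
Attach a regular octahedron (V=6, E=12, F=8) along a 3-gon: merge 3 vertices and 3 edges, delete both glued faces → V=7, E=15, F=10.
Attach a pentagonal antiprism (V=10, E=20, F=12) along a 3-gon: merge 3 vertices and 3 edges, delete both glued faces → V=14, E=32, F=20.
Check: V − E + F = 14 − 32 + 20 = 2.

32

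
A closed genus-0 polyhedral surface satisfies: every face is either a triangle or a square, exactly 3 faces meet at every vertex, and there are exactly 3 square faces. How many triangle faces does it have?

2

Let x be the number of triangles; then F = 3 + x.
Edge–face incidences: 2E = 4·3 + 3·x = 12 + 3x.
Every vertex has degree 3, so 3V = 2E.
Euler: V − E + F = 2 ⇒ (2E)/3 − E + (3 + x) = 2.
Multiply by 6: 2·(2E) − 3·(2E) + 6·(3 + x) = 12, i.e. 18 + 6x − (12 + 3x) = 12.
Collecting terms: 3x + 6 = 12, so 3x = 6, so x = 2.
Then 2E = 12 + 3·2 = 18, so E = 9, V = 2E/3 = 6, F = 3 + 2 = 5.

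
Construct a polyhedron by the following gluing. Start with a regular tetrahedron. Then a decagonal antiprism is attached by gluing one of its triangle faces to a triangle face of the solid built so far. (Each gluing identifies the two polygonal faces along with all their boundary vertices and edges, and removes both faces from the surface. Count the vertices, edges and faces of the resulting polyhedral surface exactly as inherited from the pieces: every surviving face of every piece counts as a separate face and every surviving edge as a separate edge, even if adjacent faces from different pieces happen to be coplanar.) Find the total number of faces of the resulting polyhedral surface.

24

A regular tetrahedron: V=4, E=6, F=4.
Attach a decagonal antiprism (V=20, E=40, F=22) along a 3-gon: merge 3 vertices and 3 edges, delete both glued faces → V=21, E=43, F=24.
Check: V − E + F = 21 − 43 + 24 = 2.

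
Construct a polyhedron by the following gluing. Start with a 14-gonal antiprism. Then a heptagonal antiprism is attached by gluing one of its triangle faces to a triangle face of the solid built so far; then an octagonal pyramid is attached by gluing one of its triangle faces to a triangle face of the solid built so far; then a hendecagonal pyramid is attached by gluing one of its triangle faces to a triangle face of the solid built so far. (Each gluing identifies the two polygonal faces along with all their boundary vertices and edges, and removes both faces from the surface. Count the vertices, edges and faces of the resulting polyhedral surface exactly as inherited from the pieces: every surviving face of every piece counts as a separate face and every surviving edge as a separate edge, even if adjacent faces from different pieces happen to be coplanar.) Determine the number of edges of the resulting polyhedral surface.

A 14-gonal antiprism: V=28, E=56, F=30.
Attach a heptagonal antiprism (V=14, E=28, F=16) along a 3-gon: merge 3 vertices and 3 edges, delete both glued faces → V=39, E=81, F=44.
Attach an octagonal pyramid (V=9, E=16, F=9) along a 3-gon: merge 3 vertices and 3 edges, delete both glued faces → V=45, E=94, F=51.
Attach a hendecagonal pyramid (V=12, E=22, F=12) along a 3-gon: merge 3 vertices and 3 edges, delete both glued faces → V=54, E=113, F=61.
Check: V − E + F = 54 − 113 + 61 = 2.

113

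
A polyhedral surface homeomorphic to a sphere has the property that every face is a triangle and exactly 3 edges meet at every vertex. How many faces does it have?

4

Each face has 3 edges and each edge borders two faces, so 2E = 3F.
Each vertex has degree 3, so 3V = 2E and hence V = 3F/3.
Euler: V − E + F = 2 ⇒ (3F/3) − (3F/2) + F = 2.
Multiply by 6: (6 − 9 + 6)F = 12, i.e. 3F = 12.
So F = 4, E = 3·4/2 = 6, V = 3·4/3 = 4.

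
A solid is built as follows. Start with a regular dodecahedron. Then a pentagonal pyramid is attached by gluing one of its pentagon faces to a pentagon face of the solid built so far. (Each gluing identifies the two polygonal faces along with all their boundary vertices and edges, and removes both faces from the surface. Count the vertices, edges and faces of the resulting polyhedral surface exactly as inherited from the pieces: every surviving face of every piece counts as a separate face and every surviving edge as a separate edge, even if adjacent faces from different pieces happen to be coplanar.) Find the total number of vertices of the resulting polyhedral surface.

A regular dodecahedron: V=20, E=30, F=12.
Attach a pentagonal pyramid (V=6, E=10, F=6) along a 5-gon: merge 5 vertices and 5 edges, delete both glued faces → V=21, E=35, F=16.
Check: V − E + F = 21 − 35 + 16 = 2.

21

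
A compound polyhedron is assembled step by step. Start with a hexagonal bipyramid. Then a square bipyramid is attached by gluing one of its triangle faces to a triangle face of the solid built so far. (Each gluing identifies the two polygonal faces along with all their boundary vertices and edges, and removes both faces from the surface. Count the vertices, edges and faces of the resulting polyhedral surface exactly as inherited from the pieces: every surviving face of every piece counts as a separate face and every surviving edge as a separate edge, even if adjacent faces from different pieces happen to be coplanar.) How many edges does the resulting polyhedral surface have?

A hexagonal bipyramid: V=8, E=18, F=12.
Attach a square bipyramid (V=6, E=12, F=8) along a 3-gon: merge 3 vertices and 3 edges, delete both glued faces → V=11, E=27, F=18.
Check: V − E + F = 11 − 27 + 18 = 2.

27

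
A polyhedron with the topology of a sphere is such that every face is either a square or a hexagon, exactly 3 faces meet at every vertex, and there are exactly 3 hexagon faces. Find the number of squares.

Let x be the number of squares; then F = 3 + x.
Edge–face incidences: 2E = 6·3 + 4·x = 18 + 4x.
Every vertex has degree 3, so 3V = 2E.
Euler: V − E + F = 2 ⇒ (2E)/3 − E + (3 + x) = 2.
Multiply by 6: 2·(2E) − 3·(2E) + 6·(3 + x) = 12, i.e. 18 + 6x − (18 + 4x) = 12.
Collecting terms: 2x = 12, so x = 6.
Then 2E = 18 + 4·6 = 42, so E = 21, V = 2E/3 = 14, F = 3 + 6 = 9.

6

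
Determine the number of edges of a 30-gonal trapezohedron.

The n-trapezohedron (dual of the n-antiprism) has V = 2·30 + 2 = 62, E = 4·30 = 120, F = 2·30 = 60.

120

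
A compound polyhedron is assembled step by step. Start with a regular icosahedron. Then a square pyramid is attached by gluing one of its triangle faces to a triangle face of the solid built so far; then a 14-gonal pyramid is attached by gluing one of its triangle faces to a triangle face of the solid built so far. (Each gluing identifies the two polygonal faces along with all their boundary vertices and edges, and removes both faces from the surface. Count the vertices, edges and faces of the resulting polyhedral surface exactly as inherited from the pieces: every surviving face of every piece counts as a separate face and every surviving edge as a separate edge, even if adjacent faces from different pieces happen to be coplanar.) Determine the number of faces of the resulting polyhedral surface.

A regular icosahedron: V=12, E=30, F=20.
Attach a square pyramid (V=5, E=8, F=5) along a 3-gon: merge 3 vertices and 3 edges, delete both glued faces → V=14, E=35, F=23.
Attach a 14-gonal pyramid (V=15, E=28, F=15) along a 3-gon: merge 3 vertices and 3 edges, delete both glued faces → V=26, E=60, F=36.
Check: V − E + F = 26 − 60 + 36 = 2.

36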